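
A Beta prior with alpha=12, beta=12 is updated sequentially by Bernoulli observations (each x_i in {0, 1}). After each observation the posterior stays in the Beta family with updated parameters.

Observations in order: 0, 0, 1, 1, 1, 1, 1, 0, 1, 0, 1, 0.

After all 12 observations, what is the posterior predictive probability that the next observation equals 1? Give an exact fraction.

19/36

obs 1: x=0 → posterior Beta(12, 13)
obs 2: x=0 → posterior Beta(12, 14)
obs 3: x=1 → posterior Beta(13, 14)
obs 4: x=1 → posterior Beta(14, 14)
obs 5: x=1 → posterior Beta(15, 14)
obs 6: x=1 → posterior Beta(16, 14)
obs 7: x=1 → posterior Beta(17, 14)
obs 8: x=0 → posterior Beta(17, 15)
obs 9: x=1 → posterior Beta(18, 15)
obs 10: x=0 → posterior Beta(18, 16)
obs 11: x=1 → posterior Beta(19, 16)
obs 12: x=0 → posterior Beta(19, 17)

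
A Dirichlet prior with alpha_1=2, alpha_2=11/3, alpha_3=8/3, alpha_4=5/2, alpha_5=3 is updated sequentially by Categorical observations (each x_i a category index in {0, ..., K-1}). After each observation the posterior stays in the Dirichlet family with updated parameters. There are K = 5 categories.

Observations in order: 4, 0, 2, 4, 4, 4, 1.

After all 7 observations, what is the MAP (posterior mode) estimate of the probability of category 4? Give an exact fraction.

36/95

obs 1: x=4 → posterior Dirichlet(2, 11/3, 8/3, 5/2, 4)
obs 2: x=0 → posterior Dirichlet(3, 11/3, 8/3, 5/2, 4)
obs 3: x=2 → posterior Dirichlet(3, 11/3, 11/3, 5/2, 4)
obs 4: x=4 → posterior Dirichlet(3, 11/3, 11/3, 5/2, 5)
obs 5: x=4 → posterior Dirichlet(3, 11/3, 11/3, 5/2, 6)
obs 6: x=4 → posterior Dirichlet(3, 11/3, 11/3, 5/2, 7)
obs 7: x=1 → posterior Dirichlet(3, 14/3, 11/3, 5/2, 7)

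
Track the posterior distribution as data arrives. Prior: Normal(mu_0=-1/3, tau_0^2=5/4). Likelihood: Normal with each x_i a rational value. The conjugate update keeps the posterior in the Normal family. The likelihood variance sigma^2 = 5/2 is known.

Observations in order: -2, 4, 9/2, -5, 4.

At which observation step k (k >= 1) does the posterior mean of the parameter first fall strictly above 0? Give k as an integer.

k = 2

obs 1: x=-2 → posterior Normal(-8/9, 5/6)
obs 2: x=4 → posterior Normal(1/3, 5/8)
obs 3: x=9/2 → posterior Normal(7/6, 1/2)
obs 4: x=-5 → posterior Normal(5/36, 5/12)
obs 5: x=4 → posterior Normal(29/42, 5/14)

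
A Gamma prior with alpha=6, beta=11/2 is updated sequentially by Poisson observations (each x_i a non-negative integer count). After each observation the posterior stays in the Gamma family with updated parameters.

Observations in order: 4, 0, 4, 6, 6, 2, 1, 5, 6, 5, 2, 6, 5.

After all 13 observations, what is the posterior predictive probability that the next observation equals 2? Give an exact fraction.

obs 1: x=4 → posterior Gamma(10, 13/2)
obs 2: x=0 → posterior Gamma(10, 15/2)
obs 3: x=4 → posterior Gamma(14, 17/2)
obs 4: x=6 → posterior Gamma(20, 19/2)
obs 5: x=6 → posterior Gamma(26, 21/2)
obs 6: x=2 → posterior Gamma(28, 23/2)
obs 7: x=1 → posterior Gamma(29, 25/2)
obs 8: x=5 → posterior Gamma(34, 27/2)
obs 9: x=6 → posterior Gamma(40, 29/2)
obs 10: x=5 → posterior Gamma(45, 31/2)
obs 11: x=2 → posterior Gamma(47, 33/2)
obs 12: x=6 → posterior Gamma(53, 35/2)
obs 13: x=5 → posterior Gamma(58, 37/2)

61803062603757218112134460945634826908666751372708302220675196711637057450721221575887986131676/290988899190601246065013504032427273610723914629486112229364150055419491559304043408697089549601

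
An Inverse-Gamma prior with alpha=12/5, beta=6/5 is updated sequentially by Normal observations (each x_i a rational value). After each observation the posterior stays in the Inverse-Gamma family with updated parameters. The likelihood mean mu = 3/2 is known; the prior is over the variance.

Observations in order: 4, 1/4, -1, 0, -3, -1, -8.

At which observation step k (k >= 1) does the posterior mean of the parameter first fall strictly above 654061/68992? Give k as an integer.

k = 7

obs 1: x=4 → posterior Inverse-Gamma(29/10, 173/40)
obs 2: x=1/4 → posterior Inverse-Gamma(17/5, 817/160)
obs 3: x=-1 → posterior Inverse-Gamma(39/10, 1317/160)
obs 4: x=0 → posterior Inverse-Gamma(22/5, 1497/160)
obs 5: x=-3 → posterior Inverse-Gamma(49/10, 3117/160)
obs 6: x=-1 → posterior Inverse-Gamma(27/5, 3617/160)
obs 7: x=-8 → posterior Inverse-Gamma(59/10, 10837/160)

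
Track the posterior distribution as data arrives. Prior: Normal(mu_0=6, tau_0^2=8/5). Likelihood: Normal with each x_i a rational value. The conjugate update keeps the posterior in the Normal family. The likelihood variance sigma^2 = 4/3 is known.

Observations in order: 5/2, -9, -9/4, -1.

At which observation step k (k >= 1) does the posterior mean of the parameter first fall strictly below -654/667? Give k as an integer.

obs 1: x=5/2 → posterior Normal(45/11, 8/11)
obs 2: x=-9 → posterior Normal(-9/17, 8/17)
obs 3: x=-9/4 → posterior Normal(-45/46, 8/23)
obs 4: x=-1 → posterior Normal(-57/58, 8/29)

k = 4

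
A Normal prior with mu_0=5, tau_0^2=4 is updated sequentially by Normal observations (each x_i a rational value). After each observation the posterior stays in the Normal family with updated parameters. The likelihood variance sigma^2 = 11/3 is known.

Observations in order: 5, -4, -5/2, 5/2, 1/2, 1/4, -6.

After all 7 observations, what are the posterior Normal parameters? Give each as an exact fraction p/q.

mu_0=4/95, tau_0^2=44/95

obs 1: x=5 → posterior Normal(5, 44/23)
obs 2: x=-4 → posterior Normal(67/35, 44/35)
obs 3: x=-5/2 → posterior Normal(37/47, 44/47)
obs 4: x=5/2 → posterior Normal(67/59, 44/59)
obs 5: x=1/2 → posterior Normal(73/71, 44/71)
obs 6: x=1/4 → posterior Normal(76/83, 44/83)
obs 7: x=-6 → posterior Normal(4/95, 44/95)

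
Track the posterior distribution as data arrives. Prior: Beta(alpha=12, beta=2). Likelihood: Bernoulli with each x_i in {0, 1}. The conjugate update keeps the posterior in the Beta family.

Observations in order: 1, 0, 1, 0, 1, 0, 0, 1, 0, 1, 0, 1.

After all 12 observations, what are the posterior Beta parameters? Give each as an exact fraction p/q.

alpha=18, beta=8

obs 1: x=1 → posterior Beta(13, 2)
obs 2: x=0 → posterior Beta(13, 3)
obs 3: x=1 → posterior Beta(14, 3)
obs 4: x=0 → posterior Beta(14, 4)
obs 5: x=1 → posterior Beta(15, 4)
obs 6: x=0 → posterior Beta(15, 5)
obs 7: x=0 → posterior Beta(15, 6)
obs 8: x=1 → posterior Beta(16, 6)
obs 9: x=0 → posterior Beta(16, 7)
obs 10: x=1 → posterior Beta(17, 7)
obs 11: x=0 → posterior Beta(17, 8)
obs 12: x=1 → posterior Beta(18, 8)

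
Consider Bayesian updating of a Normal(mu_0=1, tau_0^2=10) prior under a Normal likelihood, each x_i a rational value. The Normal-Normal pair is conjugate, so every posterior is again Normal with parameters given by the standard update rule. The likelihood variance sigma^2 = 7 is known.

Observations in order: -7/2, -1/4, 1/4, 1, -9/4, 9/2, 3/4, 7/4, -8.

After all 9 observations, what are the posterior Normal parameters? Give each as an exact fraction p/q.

obs 1: x=-7/2 → posterior Normal(-28/17, 70/17)
obs 2: x=-1/4 → posterior Normal(-61/54, 70/27)
obs 3: x=1/4 → posterior Normal(-28/37, 70/37)
obs 4: x=1 → posterior Normal(-18/47, 70/47)
obs 5: x=-9/4 → posterior Normal(-27/38, 70/57)
obs 6: x=9/2 → posterior Normal(9/134, 70/67)
obs 7: x=3/4 → posterior Normal(12/77, 10/11)
obs 8: x=7/4 → posterior Normal(59/174, 70/87)
obs 9: x=-8 → posterior Normal(-101/194, 70/97)

mu_0=-101/194, tau_0^2=70/97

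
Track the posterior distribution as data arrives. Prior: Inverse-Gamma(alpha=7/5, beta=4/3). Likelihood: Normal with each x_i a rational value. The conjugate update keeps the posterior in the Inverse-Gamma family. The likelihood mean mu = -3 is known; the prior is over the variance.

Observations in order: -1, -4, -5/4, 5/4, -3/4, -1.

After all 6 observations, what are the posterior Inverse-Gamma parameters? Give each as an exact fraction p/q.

obs 1: x=-1 → posterior Inverse-Gamma(19/10, 10/3)
obs 2: x=-4 → posterior Inverse-Gamma(12/5, 23/6)
obs 3: x=-5/4 → posterior Inverse-Gamma(29/10, 515/96)
obs 4: x=5/4 → posterior Inverse-Gamma(17/5, 691/48)
obs 5: x=-3/4 → posterior Inverse-Gamma(39/10, 1625/96)
obs 6: x=-1 → posterior Inverse-Gamma(22/5, 1817/96)

alpha=22/5, beta=1817/96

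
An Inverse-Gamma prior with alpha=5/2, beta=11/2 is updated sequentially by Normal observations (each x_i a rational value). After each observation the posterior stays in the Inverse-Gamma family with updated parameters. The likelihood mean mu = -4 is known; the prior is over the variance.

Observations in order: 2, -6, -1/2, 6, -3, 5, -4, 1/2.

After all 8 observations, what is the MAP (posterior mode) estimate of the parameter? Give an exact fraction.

obs 1: x=2 → posterior Inverse-Gamma(3, 47/2)
obs 2: x=-6 → posterior Inverse-Gamma(7/2, 51/2)
obs 3: x=-1/2 → posterior Inverse-Gamma(4, 253/8)
obs 4: x=6 → posterior Inverse-Gamma(9/2, 653/8)
obs 5: x=-3 → posterior Inverse-Gamma(5, 657/8)
obs 6: x=5 → posterior Inverse-Gamma(11/2, 981/8)
obs 7: x=-4 → posterior Inverse-Gamma(6, 981/8)
obs 8: x=1/2 → posterior Inverse-Gamma(13/2, 531/4)

177/10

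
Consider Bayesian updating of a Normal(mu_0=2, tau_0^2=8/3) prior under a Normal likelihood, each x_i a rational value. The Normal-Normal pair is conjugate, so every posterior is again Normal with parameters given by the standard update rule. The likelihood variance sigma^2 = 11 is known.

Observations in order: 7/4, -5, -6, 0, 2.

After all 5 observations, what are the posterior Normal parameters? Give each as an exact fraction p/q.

obs 1: x=7/4 → posterior Normal(80/41, 88/41)
obs 2: x=-5 → posterior Normal(40/49, 88/49)
obs 3: x=-6 → posterior Normal(-8/57, 88/57)
obs 4: x=0 → posterior Normal(-8/65, 88/65)
obs 5: x=2 → posterior Normal(8/73, 88/73)

mu_0=8/73, tau_0^2=88/73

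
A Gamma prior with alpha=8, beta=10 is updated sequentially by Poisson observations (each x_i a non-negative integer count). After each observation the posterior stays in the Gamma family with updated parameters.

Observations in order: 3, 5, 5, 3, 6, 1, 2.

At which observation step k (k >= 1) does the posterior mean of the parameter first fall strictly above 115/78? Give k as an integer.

k = 3

obs 1: x=3 → posterior Gamma(11, 11)
obs 2: x=5 → posterior Gamma(16, 12)
obs 3: x=5 → posterior Gamma(21, 13)
obs 4: x=3 → posterior Gamma(24, 14)
obs 5: x=6 → posterior Gamma(30, 15)
obs 6: x=1 → posterior Gamma(31, 16)
obs 7: x=2 → posterior Gamma(33, 17)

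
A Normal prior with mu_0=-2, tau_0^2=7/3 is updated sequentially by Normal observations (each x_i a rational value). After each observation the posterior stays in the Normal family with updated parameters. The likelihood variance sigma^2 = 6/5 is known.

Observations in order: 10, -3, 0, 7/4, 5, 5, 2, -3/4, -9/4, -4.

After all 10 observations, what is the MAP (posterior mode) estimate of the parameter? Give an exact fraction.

obs 1: x=10 → posterior Normal(314/53, 42/53)
obs 2: x=-3 → posterior Normal(19/8, 21/44)
obs 3: x=0 → posterior Normal(209/123, 14/41)
obs 4: x=7/4 → posterior Normal(1081/632, 21/79)
obs 5: x=5 → posterior Normal(1781/772, 42/193)
obs 6: x=5 → posterior Normal(827/304, 7/38)
obs 7: x=2 → posterior Normal(2761/1052, 42/263)
obs 8: x=-3/4 → posterior Normal(332/149, 21/149)
obs 9: x=-9/4 → posterior Normal(2341/1332, 14/111)
obs 10: x=-4 → posterior Normal(1781/1472, 21/184)

1781/1472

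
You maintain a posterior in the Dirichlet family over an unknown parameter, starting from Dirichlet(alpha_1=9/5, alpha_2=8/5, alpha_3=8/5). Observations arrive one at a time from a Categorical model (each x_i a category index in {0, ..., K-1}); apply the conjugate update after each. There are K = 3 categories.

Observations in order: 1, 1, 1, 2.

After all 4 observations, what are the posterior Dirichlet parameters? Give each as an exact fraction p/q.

obs 1: x=1 → posterior Dirichlet(9/5, 13/5, 8/5)
obs 2: x=1 → posterior Dirichlet(9/5, 18/5, 8/5)
obs 3: x=1 → posterior Dirichlet(9/5, 23/5, 8/5)
obs 4: x=2 → posterior Dirichlet(9/5, 23/5, 13/5)

alpha_1=9/5, alpha_2=23/5, alpha_3=13/5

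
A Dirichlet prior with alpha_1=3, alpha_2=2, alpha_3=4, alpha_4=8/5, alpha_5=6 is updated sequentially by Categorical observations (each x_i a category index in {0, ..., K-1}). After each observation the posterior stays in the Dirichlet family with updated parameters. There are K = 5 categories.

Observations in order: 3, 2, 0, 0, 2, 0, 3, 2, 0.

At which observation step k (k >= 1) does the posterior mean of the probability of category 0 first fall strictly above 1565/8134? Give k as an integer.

k = 3

obs 1: x=3 → posterior Dirichlet(3, 2, 4, 13/5, 6)
obs 2: x=2 → posterior Dirichlet(3, 2, 5, 13/5, 6)
obs 3: x=0 → posterior Dirichlet(4, 2, 5, 13/5, 6)
obs 4: x=0 → posterior Dirichlet(5, 2, 5, 13/5, 6)
obs 5: x=2 → posterior Dirichlet(5, 2, 6, 13/5, 6)
obs 6: x=0 → posterior Dirichlet(6, 2, 6, 13/5, 6)
obs 7: x=3 → posterior Dirichlet(6, 2, 6, 18/5, 6)
obs 8: x=2 → posterior Dirichlet(6, 2, 7, 18/5, 6)
obs 9: x=0 → posterior Dirichlet(7, 2, 7, 18/5, 6)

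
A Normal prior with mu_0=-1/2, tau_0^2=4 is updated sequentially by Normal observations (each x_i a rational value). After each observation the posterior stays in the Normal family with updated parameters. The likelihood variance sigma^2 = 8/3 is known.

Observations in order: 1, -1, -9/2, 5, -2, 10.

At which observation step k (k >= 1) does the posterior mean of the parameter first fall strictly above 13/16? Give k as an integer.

obs 1: x=1 → posterior Normal(2/5, 8/5)
obs 2: x=-1 → posterior Normal(-1/8, 1)
obs 3: x=-9/2 → posterior Normal(-29/22, 8/11)
obs 4: x=5 → posterior Normal(1/28, 4/7)
obs 5: x=-2 → posterior Normal(-11/34, 8/17)
obs 6: x=10 → posterior Normal(49/40, 2/5)

k = 6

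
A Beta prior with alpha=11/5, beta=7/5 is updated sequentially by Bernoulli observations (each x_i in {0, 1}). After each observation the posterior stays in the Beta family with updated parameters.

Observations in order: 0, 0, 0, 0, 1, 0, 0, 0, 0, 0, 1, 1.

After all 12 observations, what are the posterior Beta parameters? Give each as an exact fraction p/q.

alpha=26/5, beta=52/5

obs 1: x=0 → posterior Beta(11/5, 12/5)
obs 2: x=0 → posterior Beta(11/5, 17/5)
obs 3: x=0 → posterior Beta(11/5, 22/5)
obs 4: x=0 → posterior Beta(11/5, 27/5)
obs 5: x=1 → posterior Beta(16/5, 27/5)
obs 6: x=0 → posterior Beta(16/5, 32/5)
obs 7: x=0 → posterior Beta(16/5, 37/5)
obs 8: x=0 → posterior Beta(16/5, 42/5)
obs 9: x=0 → posterior Beta(16/5, 47/5)
obs 10: x=0 → posterior Beta(16/5, 52/5)
obs 11: x=1 → posterior Beta(21/5, 52/5)
obs 12: x=1 → posterior Beta(26/5, 52/5)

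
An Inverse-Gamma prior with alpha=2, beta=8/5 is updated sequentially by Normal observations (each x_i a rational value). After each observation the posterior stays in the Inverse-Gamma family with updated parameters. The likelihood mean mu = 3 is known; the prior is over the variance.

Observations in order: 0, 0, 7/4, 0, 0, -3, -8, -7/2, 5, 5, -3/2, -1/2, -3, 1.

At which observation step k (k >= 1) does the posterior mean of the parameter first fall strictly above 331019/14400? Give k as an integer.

obs 1: x=0 → posterior Inverse-Gamma(5/2, 61/10)
obs 2: x=0 → posterior Inverse-Gamma(3, 53/5)
obs 3: x=7/4 → posterior Inverse-Gamma(7/2, 1821/160)
obs 4: x=0 → posterior Inverse-Gamma(4, 2541/160)
obs 5: x=0 → posterior Inverse-Gamma(9/2, 3261/160)
obs 6: x=-3 → posterior Inverse-Gamma(5, 6141/160)
obs 7: x=-8 → posterior Inverse-Gamma(11/2, 15821/160)
obs 8: x=-7/2 → posterior Inverse-Gamma(6, 19201/160)
obs 9: x=5 → posterior Inverse-Gamma(13/2, 19521/160)
obs 10: x=5 → posterior Inverse-Gamma(7, 19841/160)
obs 11: x=-3/2 → posterior Inverse-Gamma(15/2, 21461/160)
obs 12: x=-1/2 → posterior Inverse-Gamma(8, 22441/160)
obs 13: x=-3 → posterior Inverse-Gamma(17/2, 25321/160)
obs 14: x=1 → posterior Inverse-Gamma(9, 25641/160)

k = 8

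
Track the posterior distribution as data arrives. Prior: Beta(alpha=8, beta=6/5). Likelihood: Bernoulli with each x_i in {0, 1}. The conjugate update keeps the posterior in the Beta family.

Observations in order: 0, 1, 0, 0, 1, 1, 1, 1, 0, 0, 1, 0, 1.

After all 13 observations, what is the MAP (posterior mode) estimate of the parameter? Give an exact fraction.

obs 1: x=0 → posterior Beta(8, 11/5)
obs 2: x=1 → posterior Beta(9, 11/5)
obs 3: x=0 → posterior Beta(9, 16/5)
obs 4: x=0 → posterior Beta(9, 21/5)
obs 5: x=1 → posterior Beta(10, 21/5)
obs 6: x=1 → posterior Beta(11, 21/5)
obs 7: x=1 → posterior Beta(12, 21/5)
obs 8: x=1 → posterior Beta(13, 21/5)
obs 9: x=0 → posterior Beta(13, 26/5)
obs 10: x=0 → posterior Beta(13, 31/5)
obs 11: x=1 → posterior Beta(14, 31/5)
obs 12: x=0 → posterior Beta(14, 36/5)
obs 13: x=1 → posterior Beta(15, 36/5)

70/101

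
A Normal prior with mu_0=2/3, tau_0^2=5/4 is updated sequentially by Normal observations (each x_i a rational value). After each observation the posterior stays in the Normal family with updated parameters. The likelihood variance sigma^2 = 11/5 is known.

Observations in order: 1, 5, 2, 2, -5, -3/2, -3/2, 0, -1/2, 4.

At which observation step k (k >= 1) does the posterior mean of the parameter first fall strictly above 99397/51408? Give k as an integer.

k = 4

obs 1: x=1 → posterior Normal(163/207, 55/69)
obs 2: x=5 → posterior Normal(269/141, 55/94)
obs 3: x=2 → posterior Normal(688/357, 55/119)
obs 4: x=2 → posterior Normal(419/216, 55/144)
obs 5: x=-5 → posterior Normal(463/507, 55/169)
obs 6: x=-3/2 → posterior Normal(701/1164, 55/194)
obs 7: x=-3/2 → posterior Normal(238/657, 55/219)
obs 8: x=0 → posterior Normal(119/366, 55/244)
obs 9: x=-1/2 → posterior Normal(401/1614, 55/269)
obs 10: x=4 → posterior Normal(143/252, 55/294)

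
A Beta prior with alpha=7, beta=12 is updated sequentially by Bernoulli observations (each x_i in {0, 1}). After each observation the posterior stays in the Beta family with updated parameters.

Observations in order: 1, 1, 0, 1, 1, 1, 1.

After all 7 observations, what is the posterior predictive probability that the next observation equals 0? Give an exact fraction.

1/2

obs 1: x=1 → posterior Beta(8, 12)
obs 2: x=1 → posterior Beta(9, 12)
obs 3: x=0 → posterior Beta(9, 13)
obs 4: x=1 → posterior Beta(10, 13)
obs 5: x=1 → posterior Beta(11, 13)
obs 6: x=1 → posterior Beta(12, 13)
obs 7: x=1 → posterior Beta(13, 13)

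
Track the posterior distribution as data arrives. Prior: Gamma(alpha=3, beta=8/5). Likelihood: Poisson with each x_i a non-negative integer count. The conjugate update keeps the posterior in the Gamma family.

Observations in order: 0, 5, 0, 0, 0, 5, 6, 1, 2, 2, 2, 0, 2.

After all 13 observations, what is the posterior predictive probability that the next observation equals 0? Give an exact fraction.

obs 1: x=0 → posterior Gamma(3, 13/5)
obs 2: x=5 → posterior Gamma(8, 18/5)
obs 3: x=0 → posterior Gamma(8, 23/5)
obs 4: x=0 → posterior Gamma(8, 28/5)
obs 5: x=0 → posterior Gamma(8, 33/5)
obs 6: x=5 → posterior Gamma(13, 38/5)
obs 7: x=6 → posterior Gamma(19, 43/5)
obs 8: x=1 → posterior Gamma(20, 48/5)
obs 9: x=2 → posterior Gamma(22, 53/5)
obs 10: x=2 → posterior Gamma(24, 58/5)
obs 11: x=2 → posterior Gamma(26, 63/5)
obs 12: x=0 → posterior Gamma(26, 68/5)
obs 13: x=2 → posterior Gamma(28, 73/5)

14894985451961941943846586557477384171894488107677281/95202614495880843927718277623035358895023910641729536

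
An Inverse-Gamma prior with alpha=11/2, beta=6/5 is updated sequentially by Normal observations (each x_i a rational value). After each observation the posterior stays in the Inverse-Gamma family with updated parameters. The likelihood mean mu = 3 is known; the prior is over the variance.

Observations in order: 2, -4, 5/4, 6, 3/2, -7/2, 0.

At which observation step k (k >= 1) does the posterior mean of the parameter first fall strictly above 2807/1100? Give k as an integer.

obs 1: x=2 → posterior Inverse-Gamma(6, 17/10)
obs 2: x=-4 → posterior Inverse-Gamma(13/2, 131/5)
obs 3: x=5/4 → posterior Inverse-Gamma(7, 4437/160)
obs 4: x=6 → posterior Inverse-Gamma(15/2, 5157/160)
obs 5: x=3/2 → posterior Inverse-Gamma(8, 5337/160)
obs 6: x=-7/2 → posterior Inverse-Gamma(17/2, 8717/160)
obs 7: x=0 → posterior Inverse-Gamma(9, 9437/160)

k = 2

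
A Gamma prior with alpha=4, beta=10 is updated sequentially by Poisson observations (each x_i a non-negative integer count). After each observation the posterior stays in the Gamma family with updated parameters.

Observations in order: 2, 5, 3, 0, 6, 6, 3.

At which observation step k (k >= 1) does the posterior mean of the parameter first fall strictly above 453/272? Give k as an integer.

k = 7

obs 1: x=2 → posterior Gamma(6, 11)
obs 2: x=5 → posterior Gamma(11, 12)
obs 3: x=3 → posterior Gamma(14, 13)
obs 4: x=0 → posterior Gamma(14, 14)
obs 5: x=6 → posterior Gamma(20, 15)
obs 6: x=6 → posterior Gamma(26, 16)
obs 7: x=3 → posterior Gamma(29, 17)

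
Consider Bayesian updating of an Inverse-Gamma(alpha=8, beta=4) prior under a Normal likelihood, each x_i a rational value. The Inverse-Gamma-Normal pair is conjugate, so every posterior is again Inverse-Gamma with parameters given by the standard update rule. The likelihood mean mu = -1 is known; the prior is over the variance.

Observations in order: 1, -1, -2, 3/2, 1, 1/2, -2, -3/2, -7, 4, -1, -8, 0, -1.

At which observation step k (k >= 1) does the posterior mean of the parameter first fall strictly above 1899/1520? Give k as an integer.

obs 1: x=1 → posterior Inverse-Gamma(17/2, 6)
obs 2: x=-1 → posterior Inverse-Gamma(9, 6)
obs 3: x=-2 → posterior Inverse-Gamma(19/2, 13/2)
obs 4: x=3/2 → posterior Inverse-Gamma(10, 77/8)
obs 5: x=1 → posterior Inverse-Gamma(21/2, 93/8)
obs 6: x=1/2 → posterior Inverse-Gamma(11, 51/4)
obs 7: x=-2 → posterior Inverse-Gamma(23/2, 53/4)
obs 8: x=-3/2 → posterior Inverse-Gamma(12, 107/8)
obs 9: x=-7 → posterior Inverse-Gamma(25/2, 251/8)
obs 10: x=4 → posterior Inverse-Gamma(13, 351/8)
obs 11: x=-1 → posterior Inverse-Gamma(27/2, 351/8)
obs 12: x=-8 → posterior Inverse-Gamma(14, 547/8)
obs 13: x=0 → posterior Inverse-Gamma(29/2, 551/8)
obs 14: x=-1 → posterior Inverse-Gamma(15, 551/8)

k = 6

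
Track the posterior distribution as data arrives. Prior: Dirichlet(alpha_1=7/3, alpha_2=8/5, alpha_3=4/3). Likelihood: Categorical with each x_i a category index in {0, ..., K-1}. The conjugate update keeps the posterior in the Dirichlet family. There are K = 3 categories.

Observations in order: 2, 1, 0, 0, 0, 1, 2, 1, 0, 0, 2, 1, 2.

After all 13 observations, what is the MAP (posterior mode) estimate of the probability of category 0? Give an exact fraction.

obs 1: x=2 → posterior Dirichlet(7/3, 8/5, 7/3)
obs 2: x=1 → posterior Dirichlet(7/3, 13/5, 7/3)
obs 3: x=0 → posterior Dirichlet(10/3, 13/5, 7/3)
obs 4: x=0 → posterior Dirichlet(13/3, 13/5, 7/3)
obs 5: x=0 → posterior Dirichlet(16/3, 13/5, 7/3)
obs 6: x=1 → posterior Dirichlet(16/3, 18/5, 7/3)
obs 7: x=2 → posterior Dirichlet(16/3, 18/5, 10/3)
obs 8: x=1 → posterior Dirichlet(16/3, 23/5, 10/3)
obs 9: x=0 → posterior Dirichlet(19/3, 23/5, 10/3)
obs 10: x=0 → posterior Dirichlet(22/3, 23/5, 10/3)
obs 11: x=2 → posterior Dirichlet(22/3, 23/5, 13/3)
obs 12: x=1 → posterior Dirichlet(22/3, 28/5, 13/3)
obs 13: x=2 → posterior Dirichlet(22/3, 28/5, 16/3)

95/229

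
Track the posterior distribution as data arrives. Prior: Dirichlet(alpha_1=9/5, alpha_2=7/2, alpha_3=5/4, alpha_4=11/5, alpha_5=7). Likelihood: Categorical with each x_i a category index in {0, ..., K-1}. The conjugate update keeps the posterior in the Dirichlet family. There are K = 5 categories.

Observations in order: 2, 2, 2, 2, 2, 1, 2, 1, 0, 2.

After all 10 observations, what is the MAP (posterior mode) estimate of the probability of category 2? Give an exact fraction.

29/83

obs 1: x=2 → posterior Dirichlet(9/5, 7/2, 9/4, 11/5, 7)
obs 2: x=2 → posterior Dirichlet(9/5, 7/2, 13/4, 11/5, 7)
obs 3: x=2 → posterior Dirichlet(9/5, 7/2, 17/4, 11/5, 7)
obs 4: x=2 → posterior Dirichlet(9/5, 7/2, 21/4, 11/5, 7)
obs 5: x=2 → posterior Dirichlet(9/5, 7/2, 25/4, 11/5, 7)
obs 6: x=1 → posterior Dirichlet(9/5, 9/2, 25/4, 11/5, 7)
obs 7: x=2 → posterior Dirichlet(9/5, 9/2, 29/4, 11/5, 7)
obs 8: x=1 → posterior Dirichlet(9/5, 11/2, 29/4, 11/5, 7)
obs 9: x=0 → posterior Dirichlet(14/5, 11/2, 29/4, 11/5, 7)
obs 10: x=2 → posterior Dirichlet(14/5, 11/2, 33/4, 11/5, 7)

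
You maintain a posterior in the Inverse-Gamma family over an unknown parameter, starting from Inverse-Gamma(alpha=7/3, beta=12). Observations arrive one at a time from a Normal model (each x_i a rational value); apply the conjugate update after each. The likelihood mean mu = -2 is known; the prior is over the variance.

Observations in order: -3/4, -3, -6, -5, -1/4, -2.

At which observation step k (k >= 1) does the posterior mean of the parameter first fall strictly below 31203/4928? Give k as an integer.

k = 2

obs 1: x=-3/4 → posterior Inverse-Gamma(17/6, 409/32)
obs 2: x=-3 → posterior Inverse-Gamma(10/3, 425/32)
obs 3: x=-6 → posterior Inverse-Gamma(23/6, 681/32)
obs 4: x=-5 → posterior Inverse-Gamma(13/3, 825/32)
obs 5: x=-1/4 → posterior Inverse-Gamma(29/6, 437/16)
obs 6: x=-2 → posterior Inverse-Gamma(16/3, 437/16)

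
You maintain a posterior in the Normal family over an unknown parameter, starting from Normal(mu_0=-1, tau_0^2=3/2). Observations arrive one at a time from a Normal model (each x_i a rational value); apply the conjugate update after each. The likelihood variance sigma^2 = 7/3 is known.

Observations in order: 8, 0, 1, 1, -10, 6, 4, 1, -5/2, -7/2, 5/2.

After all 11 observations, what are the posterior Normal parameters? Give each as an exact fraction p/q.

mu_0=107/226, tau_0^2=21/113

obs 1: x=8 → posterior Normal(58/23, 21/23)
obs 2: x=0 → posterior Normal(29/16, 21/32)
obs 3: x=1 → posterior Normal(67/41, 21/41)
obs 4: x=1 → posterior Normal(38/25, 21/50)
obs 5: x=-10 → posterior Normal(-14/59, 21/59)
obs 6: x=6 → posterior Normal(10/17, 21/68)
obs 7: x=4 → posterior Normal(76/77, 3/11)
obs 8: x=1 → posterior Normal(85/86, 21/86)
obs 9: x=-5/2 → posterior Normal(25/38, 21/95)
obs 10: x=-7/2 → posterior Normal(31/104, 21/104)
obs 11: x=5/2 → posterior Normal(107/226, 21/113)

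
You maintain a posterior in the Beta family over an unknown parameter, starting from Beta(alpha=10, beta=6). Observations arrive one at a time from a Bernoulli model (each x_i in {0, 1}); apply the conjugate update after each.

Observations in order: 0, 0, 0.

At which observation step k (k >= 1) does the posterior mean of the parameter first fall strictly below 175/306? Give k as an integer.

k = 2

obs 1: x=0 → posterior Beta(10, 7)
obs 2: x=0 → posterior Beta(10, 8)
obs 3: x=0 → posterior Beta(10, 9)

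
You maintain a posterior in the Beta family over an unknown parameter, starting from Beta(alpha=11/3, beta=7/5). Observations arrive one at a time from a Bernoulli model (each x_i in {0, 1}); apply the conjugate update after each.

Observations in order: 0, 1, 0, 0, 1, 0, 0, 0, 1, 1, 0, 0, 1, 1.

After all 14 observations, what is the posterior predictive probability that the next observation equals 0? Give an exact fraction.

obs 1: x=0 → posterior Beta(11/3, 12/5)
obs 2: x=1 → posterior Beta(14/3, 12/5)
obs 3: x=0 → posterior Beta(14/3, 17/5)
obs 4: x=0 → posterior Beta(14/3, 22/5)
obs 5: x=1 → posterior Beta(17/3, 22/5)
obs 6: x=0 → posterior Beta(17/3, 27/5)
obs 7: x=0 → posterior Beta(17/3, 32/5)
obs 8: x=0 → posterior Beta(17/3, 37/5)
obs 9: x=1 → posterior Beta(20/3, 37/5)
obs 10: x=1 → posterior Beta(23/3, 37/5)
obs 11: x=0 → posterior Beta(23/3, 42/5)
obs 12: x=0 → posterior Beta(23/3, 47/5)
obs 13: x=1 → posterior Beta(26/3, 47/5)
obs 14: x=1 → posterior Beta(29/3, 47/5)

141/286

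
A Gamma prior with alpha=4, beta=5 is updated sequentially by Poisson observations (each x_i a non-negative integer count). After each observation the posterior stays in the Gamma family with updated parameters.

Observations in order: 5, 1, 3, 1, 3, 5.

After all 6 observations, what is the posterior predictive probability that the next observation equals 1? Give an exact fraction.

obs 1: x=5 → posterior Gamma(9, 6)
obs 2: x=1 → posterior Gamma(10, 7)
obs 3: x=3 → posterior Gamma(13, 8)
obs 4: x=1 → posterior Gamma(14, 9)
obs 5: x=3 → posterior Gamma(17, 10)
obs 6: x=5 → posterior Gamma(22, 11)

895430243255237372246531/3312368633474618505560064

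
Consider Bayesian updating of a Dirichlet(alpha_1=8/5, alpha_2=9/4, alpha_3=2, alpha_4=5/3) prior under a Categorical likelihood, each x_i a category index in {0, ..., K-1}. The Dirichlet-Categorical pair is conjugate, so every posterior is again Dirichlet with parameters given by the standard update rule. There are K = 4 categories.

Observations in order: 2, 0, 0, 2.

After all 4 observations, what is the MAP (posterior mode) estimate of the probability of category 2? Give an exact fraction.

180/451

obs 1: x=2 → posterior Dirichlet(8/5, 9/4, 3, 5/3)
obs 2: x=0 → posterior Dirichlet(13/5, 9/4, 3, 5/3)
obs 3: x=0 → posterior Dirichlet(18/5, 9/4, 3, 5/3)
obs 4: x=2 → posterior Dirichlet(18/5, 9/4, 4, 5/3)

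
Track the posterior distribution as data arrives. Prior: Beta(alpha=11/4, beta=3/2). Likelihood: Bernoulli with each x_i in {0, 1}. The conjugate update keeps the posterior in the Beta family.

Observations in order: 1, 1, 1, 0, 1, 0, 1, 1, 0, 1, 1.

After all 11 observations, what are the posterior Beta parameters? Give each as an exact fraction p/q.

obs 1: x=1 → posterior Beta(15/4, 3/2)
obs 2: x=1 → posterior Beta(19/4, 3/2)
obs 3: x=1 → posterior Beta(23/4, 3/2)
obs 4: x=0 → posterior Beta(23/4, 5/2)
obs 5: x=1 → posterior Beta(27/4, 5/2)
obs 6: x=0 → posterior Beta(27/4, 7/2)
obs 7: x=1 → posterior Beta(31/4, 7/2)
obs 8: x=1 → posterior Beta(35/4, 7/2)
obs 9: x=0 → posterior Beta(35/4, 9/2)
obs 10: x=1 → posterior Beta(39/4, 9/2)
obs 11: x=1 → posterior Beta(43/4, 9/2)

alpha=43/4, beta=9/2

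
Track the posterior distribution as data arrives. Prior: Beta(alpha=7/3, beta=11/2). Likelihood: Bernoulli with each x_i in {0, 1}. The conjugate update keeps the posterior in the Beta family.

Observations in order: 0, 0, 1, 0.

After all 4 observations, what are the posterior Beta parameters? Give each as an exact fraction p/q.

alpha=10/3, beta=17/2

obs 1: x=0 → posterior Beta(7/3, 13/2)
obs 2: x=0 → posterior Beta(7/3, 15/2)
obs 3: x=1 → posterior Beta(10/3, 15/2)
obs 4: x=0 → posterior Beta(10/3, 17/2)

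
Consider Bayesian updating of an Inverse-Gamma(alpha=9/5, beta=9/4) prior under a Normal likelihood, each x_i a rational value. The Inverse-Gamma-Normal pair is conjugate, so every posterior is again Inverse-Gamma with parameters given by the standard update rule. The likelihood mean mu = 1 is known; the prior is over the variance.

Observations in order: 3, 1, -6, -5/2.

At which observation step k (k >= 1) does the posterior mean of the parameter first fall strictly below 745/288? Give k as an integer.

obs 1: x=3 → posterior Inverse-Gamma(23/10, 17/4)
obs 2: x=1 → posterior Inverse-Gamma(14/5, 17/4)
obs 3: x=-6 → posterior Inverse-Gamma(33/10, 115/4)
obs 4: x=-5/2 → posterior Inverse-Gamma(19/5, 279/8)

k = 2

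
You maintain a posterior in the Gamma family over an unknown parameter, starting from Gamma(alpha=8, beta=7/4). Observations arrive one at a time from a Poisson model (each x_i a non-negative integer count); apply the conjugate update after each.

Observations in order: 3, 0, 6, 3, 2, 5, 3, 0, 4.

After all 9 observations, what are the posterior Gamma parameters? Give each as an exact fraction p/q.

obs 1: x=3 → posterior Gamma(11, 11/4)
obs 2: x=0 → posterior Gamma(11, 15/4)
obs 3: x=6 → posterior Gamma(17, 19/4)
obs 4: x=3 → posterior Gamma(20, 23/4)
obs 5: x=2 → posterior Gamma(22, 27/4)
obs 6: x=5 → posterior Gamma(27, 31/4)
obs 7: x=3 → posterior Gamma(30, 35/4)
obs 8: x=0 → posterior Gamma(30, 39/4)
obs 9: x=4 → posterior Gamma(34, 43/4)

alpha=34, beta=43/4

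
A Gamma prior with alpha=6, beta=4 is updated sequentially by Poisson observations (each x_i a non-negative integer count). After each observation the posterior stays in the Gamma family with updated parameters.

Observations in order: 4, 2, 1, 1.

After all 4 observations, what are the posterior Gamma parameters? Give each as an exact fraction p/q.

alpha=14, beta=8

obs 1: x=4 → posterior Gamma(10, 5)
obs 2: x=2 → posterior Gamma(12, 6)
obs 3: x=1 → posterior Gamma(13, 7)
obs 4: x=1 → posterior Gamma(14, 8)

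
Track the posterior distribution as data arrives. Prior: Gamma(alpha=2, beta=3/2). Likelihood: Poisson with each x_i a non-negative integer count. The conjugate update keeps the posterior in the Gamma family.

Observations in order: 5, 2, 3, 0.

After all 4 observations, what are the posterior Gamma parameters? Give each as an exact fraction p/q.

alpha=12, beta=11/2

obs 1: x=5 → posterior Gamma(7, 5/2)
obs 2: x=2 → posterior Gamma(9, 7/2)
obs 3: x=3 → posterior Gamma(12, 9/2)
obs 4: x=0 → posterior Gamma(12, 11/2)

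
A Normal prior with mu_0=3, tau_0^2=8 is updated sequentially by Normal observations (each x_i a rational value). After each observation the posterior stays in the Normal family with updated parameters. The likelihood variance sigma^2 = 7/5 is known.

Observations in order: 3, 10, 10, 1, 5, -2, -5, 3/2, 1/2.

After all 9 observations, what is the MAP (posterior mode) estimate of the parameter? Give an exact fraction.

obs 1: x=3 → posterior Normal(3, 56/47)
obs 2: x=10 → posterior Normal(541/87, 56/87)
obs 3: x=10 → posterior Normal(941/127, 56/127)
obs 4: x=1 → posterior Normal(981/167, 56/167)
obs 5: x=5 → posterior Normal(1181/207, 56/207)
obs 6: x=-2 → posterior Normal(1101/247, 56/247)
obs 7: x=-5 → posterior Normal(901/287, 8/41)
obs 8: x=3/2 → posterior Normal(961/327, 56/327)
obs 9: x=1/2 → posterior Normal(981/367, 56/367)

981/367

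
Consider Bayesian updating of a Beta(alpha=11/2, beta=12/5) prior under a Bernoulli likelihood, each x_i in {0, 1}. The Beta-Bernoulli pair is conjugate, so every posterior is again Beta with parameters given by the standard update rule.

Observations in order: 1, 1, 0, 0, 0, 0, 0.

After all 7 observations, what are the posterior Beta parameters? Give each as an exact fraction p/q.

obs 1: x=1 → posterior Beta(13/2, 12/5)
obs 2: x=1 → posterior Beta(15/2, 12/5)
obs 3: x=0 → posterior Beta(15/2, 17/5)
obs 4: x=0 → posterior Beta(15/2, 22/5)
obs 5: x=0 → posterior Beta(15/2, 27/5)
obs 6: x=0 → posterior Beta(15/2, 32/5)
obs 7: x=0 → posterior Beta(15/2, 37/5)

alpha=15/2, beta=37/5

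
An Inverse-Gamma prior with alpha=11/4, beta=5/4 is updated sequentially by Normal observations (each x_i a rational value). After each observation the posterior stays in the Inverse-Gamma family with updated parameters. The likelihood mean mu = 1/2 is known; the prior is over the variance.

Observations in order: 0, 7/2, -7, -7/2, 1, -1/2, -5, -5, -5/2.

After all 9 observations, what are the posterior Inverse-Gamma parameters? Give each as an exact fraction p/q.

obs 1: x=0 → posterior Inverse-Gamma(13/4, 11/8)
obs 2: x=7/2 → posterior Inverse-Gamma(15/4, 47/8)
obs 3: x=-7 → posterior Inverse-Gamma(17/4, 34)
obs 4: x=-7/2 → posterior Inverse-Gamma(19/4, 42)
obs 5: x=1 → posterior Inverse-Gamma(21/4, 337/8)
obs 6: x=-1/2 → posterior Inverse-Gamma(23/4, 341/8)
obs 7: x=-5 → posterior Inverse-Gamma(25/4, 231/4)
obs 8: x=-5 → posterior Inverse-Gamma(27/4, 583/8)
obs 9: x=-5/2 → posterior Inverse-Gamma(29/4, 619/8)

alpha=29/4, beta=619/8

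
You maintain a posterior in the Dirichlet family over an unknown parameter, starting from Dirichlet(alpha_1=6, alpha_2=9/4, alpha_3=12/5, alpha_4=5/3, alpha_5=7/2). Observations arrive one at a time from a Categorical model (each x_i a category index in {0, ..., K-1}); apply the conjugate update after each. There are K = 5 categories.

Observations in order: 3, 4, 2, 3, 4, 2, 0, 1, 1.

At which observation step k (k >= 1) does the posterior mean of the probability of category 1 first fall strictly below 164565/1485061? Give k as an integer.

obs 1: x=3 → posterior Dirichlet(6, 9/4, 12/5, 8/3, 7/2)
obs 2: x=4 → posterior Dirichlet(6, 9/4, 12/5, 8/3, 9/2)
obs 3: x=2 → posterior Dirichlet(6, 9/4, 17/5, 8/3, 9/2)
obs 4: x=3 → posterior Dirichlet(6, 9/4, 17/5, 11/3, 9/2)
obs 5: x=4 → posterior Dirichlet(6, 9/4, 17/5, 11/3, 11/2)
obs 6: x=2 → posterior Dirichlet(6, 9/4, 22/5, 11/3, 11/2)
obs 7: x=0 → posterior Dirichlet(7, 9/4, 22/5, 11/3, 11/2)
obs 8: x=1 → posterior Dirichlet(7, 13/4, 22/5, 11/3, 11/2)
obs 9: x=1 → posterior Dirichlet(7, 17/4, 22/5, 11/3, 11/2)

k = 5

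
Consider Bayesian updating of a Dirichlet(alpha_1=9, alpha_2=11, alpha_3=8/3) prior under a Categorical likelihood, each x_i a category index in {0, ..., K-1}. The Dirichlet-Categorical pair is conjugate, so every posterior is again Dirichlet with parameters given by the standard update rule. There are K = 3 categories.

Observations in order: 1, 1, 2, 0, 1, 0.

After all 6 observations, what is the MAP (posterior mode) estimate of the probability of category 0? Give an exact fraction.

obs 1: x=1 → posterior Dirichlet(9, 12, 8/3)
obs 2: x=1 → posterior Dirichlet(9, 13, 8/3)
obs 3: x=2 → posterior Dirichlet(9, 13, 11/3)
obs 4: x=0 → posterior Dirichlet(10, 13, 11/3)
obs 5: x=1 → posterior Dirichlet(10, 14, 11/3)
obs 6: x=0 → posterior Dirichlet(11, 14, 11/3)

30/77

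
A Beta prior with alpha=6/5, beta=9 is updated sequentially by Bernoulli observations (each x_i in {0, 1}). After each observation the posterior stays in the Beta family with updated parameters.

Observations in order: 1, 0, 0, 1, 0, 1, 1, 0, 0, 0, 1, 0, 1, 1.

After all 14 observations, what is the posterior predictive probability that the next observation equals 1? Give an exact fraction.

41/121

obs 1: x=1 → posterior Beta(11/5, 9)
obs 2: x=0 → posterior Beta(11/5, 10)
obs 3: x=0 → posterior Beta(11/5, 11)
obs 4: x=1 → posterior Beta(16/5, 11)
obs 5: x=0 → posterior Beta(16/5, 12)
obs 6: x=1 → posterior Beta(21/5, 12)
obs 7: x=1 → posterior Beta(26/5, 12)
obs 8: x=0 → posterior Beta(26/5, 13)
obs 9: x=0 → posterior Beta(26/5, 14)
obs 10: x=0 → posterior Beta(26/5, 15)
obs 11: x=1 → posterior Beta(31/5, 15)
obs 12: x=0 → posterior Beta(31/5, 16)
obs 13: x=1 → posterior Beta(36/5, 16)
obs 14: x=1 → posterior Beta(41/5, 16)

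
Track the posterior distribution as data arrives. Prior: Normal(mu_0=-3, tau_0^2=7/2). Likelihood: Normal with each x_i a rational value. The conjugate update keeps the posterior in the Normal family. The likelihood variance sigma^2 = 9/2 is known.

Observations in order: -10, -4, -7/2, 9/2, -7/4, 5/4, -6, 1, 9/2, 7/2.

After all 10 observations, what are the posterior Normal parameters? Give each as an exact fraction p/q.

mu_0=-201/158, tau_0^2=63/158

obs 1: x=-10 → posterior Normal(-97/16, 63/32)
obs 2: x=-4 → posterior Normal(-125/23, 63/46)
obs 3: x=-7/2 → posterior Normal(-299/60, 21/20)
obs 4: x=9/2 → posterior Normal(-118/37, 63/74)
obs 5: x=-7/4 → posterior Normal(-521/176, 63/88)
obs 6: x=5/4 → posterior Normal(-81/34, 21/34)
obs 7: x=-6 → posterior Normal(-327/116, 63/116)
obs 8: x=1 → posterior Normal(-313/130, 63/130)
obs 9: x=9/2 → posterior Normal(-125/72, 7/16)
obs 10: x=7/2 → posterior Normal(-201/158, 63/158)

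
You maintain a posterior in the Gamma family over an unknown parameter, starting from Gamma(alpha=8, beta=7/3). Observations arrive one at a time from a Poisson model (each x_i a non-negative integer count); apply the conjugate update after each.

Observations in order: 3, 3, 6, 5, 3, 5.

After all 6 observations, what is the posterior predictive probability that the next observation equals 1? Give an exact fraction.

1341700188450811737084222841076552867889404296875/15972506209284695241551130240123258917939518111744

obs 1: x=3 → posterior Gamma(11, 10/3)
obs 2: x=3 → posterior Gamma(14, 13/3)
obs 3: x=6 → posterior Gamma(20, 16/3)
obs 4: x=5 → posterior Gamma(25, 19/3)
obs 5: x=3 → posterior Gamma(28, 22/3)
obs 6: x=5 → posterior Gamma(33, 25/3)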